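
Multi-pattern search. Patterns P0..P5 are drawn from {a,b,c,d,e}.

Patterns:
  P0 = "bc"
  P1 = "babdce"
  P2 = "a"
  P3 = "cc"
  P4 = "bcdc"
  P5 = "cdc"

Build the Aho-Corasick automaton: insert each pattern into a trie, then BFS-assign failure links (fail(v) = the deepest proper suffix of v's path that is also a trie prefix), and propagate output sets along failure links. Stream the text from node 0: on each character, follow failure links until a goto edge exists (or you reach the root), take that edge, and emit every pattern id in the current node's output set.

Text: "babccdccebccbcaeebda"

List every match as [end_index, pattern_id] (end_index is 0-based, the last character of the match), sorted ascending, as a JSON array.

Build automaton:
Trie nodes:
  n0 'ε': a→8 b→1 c→9
  n1 'b': a→3 c→2
  n2 'bc': d→11  ←P0
  n3 'ba': b→4
  n4 'bab': d→5
  n5 'babd': c→6
  n6 'babdc': e→7
  n7 'babdce': ·  ←P1
  n8 'a': ·  ←P2
  n9 'c': c→10 d→13
  n10 'cc': ·  ←P3
  n11 'bcd': c→12
  n12 'bcdc': ·  ←P4
  n13 'cd': c→14
  n14 'cdc': ·  ←P5

Failure links (BFS by depth):
  n1('b'): parent n0 fail=0; on 'b' 0 → fail=0;  out ∅∪∅=∅
  n8('a'): parent n0 fail=0; on 'a' 0 → fail=0;  out {2}∪∅={2}
  n9('c'): parent n0 fail=0; on 'c' 0 → fail=0;  out ∅∪∅=∅
  n2('bc'): parent n1 fail=0; on 'c' 0 → fail=9;  out {0}∪∅={0}
  n3('ba'): parent n1 fail=0; on 'a' 0 → fail=8;  out ∅∪{2}={2}
  n10('cc'): parent n9 fail=0; on 'c' 0 → fail=9;  out {3}∪∅={3}
  n13('cd'): parent n9 fail=0; on 'd' 0 → fail=0;  out ∅∪∅=∅
  n4('bab'): parent n3 fail=8; on 'b' 8→0 → fail=1;  out ∅∪∅=∅
  n11('bcd'): parent n2 fail=9; on 'd' 9 → fail=13;  out ∅∪∅=∅
  n14('cdc'): parent n13 fail=0; on 'c' 0 → fail=9;  out {5}∪∅={5}
  n5('babd'): parent n4 fail=1; on 'd' 1→0 → fail=0;  out ∅∪∅=∅
  n12('bcdc'): parent n11 fail=13; on 'c' 13 → fail=14;  out {4}∪{5}={4,5}
  n6('babdc'): parent n5 fail=0; on 'c' 0 → fail=9;  out ∅∪∅=∅
  n7('babdce'): parent n6 fail=9; on 'e' 9→0 → fail=0;  out {1}∪∅={1}

Run:
pos 0 'b': at 1
pos 1 'a': at 3  → match P2@[1:1]
pos 2 'b': at 4
pos 3 'c': at 2 (via fail)  → match P0@[2:3]
pos 4 'c': at 10 (via fail)  → match P3@[3:4]
pos 5 'd': at 13 (via fail)
pos 6 'c': at 14  → match P5@[4:6]
pos 7 'c': at 10 (via fail)  → match P3@[6:7]
pos 8 'e': at 0 (via fail)
pos 9 'b': at 1
pos 10 'c': at 2  → match P0@[9:10]
pos 11 'c': at 10 (via fail)  → match P3@[10:11]
pos 12 'b': at 1 (via fail)
pos 13 'c': at 2  → match P0@[12:13]
pos 14 'a': at 8 (via fail)  → match P2@[14:14]
pos 15 'e': at 0 (via fail)
pos 16 'e': at 0
pos 17 'b': at 1
pos 18 'd': at 0 (via fail)
pos 19 'a': at 8  → match P2@[19:19]

Result: [[1,2],[3,0],[4,3],[6,5],[7,3],[10,0],[11,3],[13,0],[14,2],[19,2]]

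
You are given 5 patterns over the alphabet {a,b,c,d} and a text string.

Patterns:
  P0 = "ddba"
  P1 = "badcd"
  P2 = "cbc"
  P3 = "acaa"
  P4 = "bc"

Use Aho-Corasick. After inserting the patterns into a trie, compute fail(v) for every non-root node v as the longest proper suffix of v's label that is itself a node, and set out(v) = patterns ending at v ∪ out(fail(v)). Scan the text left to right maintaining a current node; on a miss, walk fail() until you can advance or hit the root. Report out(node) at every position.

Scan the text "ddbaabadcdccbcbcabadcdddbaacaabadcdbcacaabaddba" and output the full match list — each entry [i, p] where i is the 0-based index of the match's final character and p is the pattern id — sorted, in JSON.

Build:
Trie (insert patterns):
  n0 'ε': a→13 b→5 c→10 d→1
  n1 'd': d→2
  n2 'dd': b→3
  n3 'ddb': a→4
  n4 'ddba': ·  ←P0
  n5 'b': a→6 c→17
  n6 'ba': d→7
  n7 'bad': c→8
  n8 'badc': d→9
  n9 'badcd': ·  ←P1
  n10 'c': b→11
  n11 'cb': c→12
  n12 'cbc': ·  ←P2
  n13 'a': c→14
  n14 'ac': a→15
  n15 'aca': a→16
  n16 'acaa': ·  ←P3
  n17 'bc': ·  ←P4

BFS fail/out derivation:
  fail(1) 'd': from fail(0)=0 chase 'd': 0 ⇒ 0;  out=∅∪out(0)=∅
  fail(5) 'b': from fail(0)=0 chase 'b': 0 ⇒ 0;  out=∅∪out(0)=∅
  fail(10) 'c': from fail(0)=0 chase 'c': 0 ⇒ 0;  out=∅∪out(0)=∅
  fail(13) 'a': from fail(0)=0 chase 'a': 0 ⇒ 0;  out=∅∪out(0)=∅
  fail(2) 'dd': from fail(1)=0 chase 'd': 0 ⇒ 1;  out=∅∪out(1)=∅
  fail(6) 'ba': from fail(5)=0 chase 'a': 0 ⇒ 13;  out=∅∪out(13)=∅
  fail(11) 'cb': from fail(10)=0 chase 'b': 0 ⇒ 5;  out=∅∪out(5)=∅
  fail(14) 'ac': from fail(13)=0 chase 'c': 0 ⇒ 10;  out=∅∪out(10)=∅
  fail(17) 'bc': from fail(5)=0 chase 'c': 0 ⇒ 10;  out={4}∪out(10)={4}
  fail(3) 'ddb': from fail(2)=1 chase 'b': 1→0 ⇒ 5;  out=∅∪out(5)=∅
  fail(7) 'bad': from fail(6)=13 chase 'd': 13→0 ⇒ 1;  out=∅∪out(1)=∅
  fail(12) 'cbc': from fail(11)=5 chase 'c': 5 ⇒ 17;  out={2}∪out(17)={2,4}
  fail(15) 'aca': from fail(14)=10 chase 'a': 10→0 ⇒ 13;  out=∅∪out(13)=∅
  fail(4) 'ddba': from fail(3)=5 chase 'a': 5 ⇒ 6;  out={0}∪out(6)={0}
  fail(8) 'badc': from fail(7)=1 chase 'c': 1→0 ⇒ 10;  out=∅∪out(10)=∅
  fail(16) 'acaa': from fail(15)=13 chase 'a': 13→0 ⇒ 13;  out={3}∪out(13)={3}
  fail(9) 'badcd': from fail(8)=10 chase 'd': 10→0 ⇒ 1;  out={1}∪out(1)={1}

Scan:
[0] read 'd'  n0⇒n1
[1] read 'd'  n1⇒n2
[2] read 'b'  n2⇒n3
[3] read 'a'  n3⇒n4  emit P0@[0:3]
[4] read 'a'  n4⇒n13 ·f
[5] read 'b'  n13⇒n5 ·f
[6] read 'a'  n5⇒n6
[7] read 'd'  n6⇒n7
[8] read 'c'  n7⇒n8
[9] read 'd'  n8⇒n9  emit P1@[5:9]
[10] read 'c'  n9⇒n10 ·f
[11] read 'c'  n10⇒n10 ·f
[12] read 'b'  n10⇒n11
[13] read 'c'  n11⇒n12  emit P2@[11:13],P4@[12:13]
[14] read 'b'  n12⇒n11 ·f
[15] read 'c'  n11⇒n12  emit P2@[13:15],P4@[14:15]
[16] read 'a'  n12⇒n13 ·f
[17] read 'b'  n13⇒n5 ·f
[18] read 'a'  n5⇒n6
[19] read 'd'  n6⇒n7
[20] read 'c'  n7⇒n8
[21] read 'd'  n8⇒n9  emit P1@[17:21]
[22] read 'd'  n9⇒n2 ·f
[23] read 'd'  n2⇒n2 ·f
[24] read 'b'  n2⇒n3
[25] read 'a'  n3⇒n4  emit P0@[22:25]
[26] read 'a'  n4⇒n13 ·f
[27] read 'c'  n13⇒n14
[28] read 'a'  n14⇒n15
[29] read 'a'  n15⇒n16  emit P3@[26:29]
[30] read 'b'  n16⇒n5 ·f
[31] read 'a'  n5⇒n6
[32] read 'd'  n6⇒n7
[33] read 'c'  n7⇒n8
[34] read 'd'  n8⇒n9  emit P1@[30:34]
[35] read 'b'  n9⇒n5 ·f
[36] read 'c'  n5⇒n17  emit P4@[35:36]
[37] read 'a'  n17⇒n13 ·f
[38] read 'c'  n13⇒n14
[39] read 'a'  n14⇒n15
[40] read 'a'  n15⇒n16  emit P3@[37:40]
[41] read 'b'  n16⇒n5 ·f
[42] read 'a'  n5⇒n6
[43] read 'd'  n6⇒n7
[44] read 'd'  n7⇒n2 ·f
[45] read 'b'  n2⇒n3
[46] read 'a'  n3⇒n4  emit P0@[43:46]

Result: [[3,0],[9,1],[13,2],[13,4],[15,2],[15,4],[21,1],[25,0],[29,3],[34,1],[36,4],[40,3],[46,0]]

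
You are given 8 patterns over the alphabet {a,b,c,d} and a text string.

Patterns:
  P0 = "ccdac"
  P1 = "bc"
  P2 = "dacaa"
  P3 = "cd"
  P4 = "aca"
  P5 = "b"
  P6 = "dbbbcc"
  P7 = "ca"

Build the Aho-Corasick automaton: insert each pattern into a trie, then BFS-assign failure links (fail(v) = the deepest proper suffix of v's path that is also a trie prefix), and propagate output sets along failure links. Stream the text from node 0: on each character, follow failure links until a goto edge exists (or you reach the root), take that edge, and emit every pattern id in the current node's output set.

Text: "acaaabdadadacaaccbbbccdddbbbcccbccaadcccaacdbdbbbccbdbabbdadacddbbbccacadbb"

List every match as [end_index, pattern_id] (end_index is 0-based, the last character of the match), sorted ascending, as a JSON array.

Build:
Trie nodes:
  0='ε' goto a→14 b→6 c→1 d→8
  1='c' goto a→22 c→2 d→13
  2='cc' goto d→3
  3='ccd' goto a→4
  4='ccda' goto c→5
  5='ccdac' goto ·  [P0 ends]
  6='b' goto c→7  [P5 ends]
  7='bc' goto ·  [P1 ends]
  8='d' goto a→9 b→17
  9='da' goto c→10
  10='dac' goto a→11
  11='daca' goto a→12
  12='dacaa' goto ·  [P2 ends]
  13='cd' goto ·  [P3 ends]
  14='a' goto c→15
  15='ac' goto a→16
  16='aca' goto ·  [P4 ends]
  17='db' goto b→18
  18='dbb' goto b→19
  19='dbbb' goto c→20
  20='dbbbc' goto c→21
  21='dbbbcc' goto ·  [P6 ends]
  22='ca' goto ·  [P7 ends]

BFS fail/out derivation:
  n1('c'): parent n0 fail=0; on 'c' 0 → fail=0;  out ∅∪∅=∅
  n6('b'): parent n0 fail=0; on 'b' 0 → fail=0;  out {5}∪∅={5}
  n8('d'): parent n0 fail=0; on 'd' 0 → fail=0;  out ∅∪∅=∅
  n14('a'): parent n0 fail=0; on 'a' 0 → fail=0;  out ∅∪∅=∅
  n2('cc'): parent n1 fail=0; on 'c' 0 → fail=1;  out ∅∪∅=∅
  n7('bc'): parent n6 fail=0; on 'c' 0 → fail=1;  out {1}∪∅={1}
  n9('da'): parent n8 fail=0; on 'a' 0 → fail=14;  out ∅∪∅=∅
  n13('cd'): parent n1 fail=0; on 'd' 0 → fail=8;  out {3}∪∅={3}
  n15('ac'): parent n14 fail=0; on 'c' 0 → fail=1;  out ∅∪∅=∅
  n17('db'): parent n8 fail=0; on 'b' 0 → fail=6;  out ∅∪{5}={5}
  n22('ca'): parent n1 fail=0; on 'a' 0 → fail=14;  out {7}∪∅={7}
  n3('ccd'): parent n2 fail=1; on 'd' 1 → fail=13;  out ∅∪{3}={3}
  n10('dac'): parent n9 fail=14; on 'c' 14 → fail=15;  out ∅∪∅=∅
  n16('aca'): parent n15 fail=1; on 'a' 1 → fail=22;  out {4}∪{7}={4,7}
  n18('dbb'): parent n17 fail=6; on 'b' 6→0 → fail=6;  out ∅∪{5}={5}
  n4('ccda'): parent n3 fail=13; on 'a' 13→8 → fail=9;  out ∅∪∅=∅
  n11('daca'): parent n10 fail=15; on 'a' 15 → fail=16;  out ∅∪{4,7}={4,7}
  n19('dbbb'): parent n18 fail=6; on 'b' 6→0 → fail=6;  out ∅∪{5}={5}
  n5('ccdac'): parent n4 fail=9; on 'c' 9 → fail=10;  out {0}∪∅={0}
  n12('dacaa'): parent n11 fail=16; on 'a' 16→22→14→0 → fail=14;  out {2}∪∅={2}
  n20('dbbbc'): parent n19 fail=6; on 'c' 6 → fail=7;  out ∅∪{1}={1}
  n21('dbbbcc'): parent n20 fail=7; on 'c' 7→1 → fail=2;  out {6}∪∅={6}

Scan:
pos 0 'a': at 14
pos 1 'c': at 15
pos 2 'a': at 16  emit P4@[0:2],P7@[1:2]
pos 3 'a': at 14 (via fail)
pos 4 'a': at 14 (via fail)
pos 5 'b': at 6 (via fail)  emit P5@[5:5]
pos 6 'd': at 8 (via fail)
pos 7 'a': at 9
pos 8 'd': at 8 (via fail)
pos 9 'a': at 9
pos 10 'd': at 8 (via fail)
pos 11 'a': at 9
pos 12 'c': at 10
pos 13 'a': at 11  emit P4@[11:13],P7@[12:13]
pos 14 'a': at 12  emit P2@[10:14]
pos 15 'c': at 15 (via fail)
pos 16 'c': at 2 (via fail)
pos 17 'b': at 6 (via fail)  emit P5@[17:17]
pos 18 'b': at 6 (via fail)  emit P5@[18:18]
pos 19 'b': at 6 (via fail)  emit P5@[19:19]
pos 20 'c': at 7  emit P1@[19:20]
pos 21 'c': at 2 (via fail)
pos 22 'd': at 3  emit P3@[21:22]
pos 23 'd': at 8 (via fail)
pos 24 'd': at 8 (via fail)
pos 25 'b': at 17  emit P5@[25:25]
pos 26 'b': at 18  emit P5@[26:26]
pos 27 'b': at 19  emit P5@[27:27]
pos 28 'c': at 20  emit P1@[27:28]
pos 29 'c': at 21  emit P6@[24:29]
pos 30 'c': at 2 (via fail)
pos 31 'b': at 6 (via fail)  emit P5@[31:31]
pos 32 'c': at 7  emit P1@[31:32]
pos 33 'c': at 2 (via fail)
pos 34 'a': at 22 (via fail)  emit P7@[33:34]
pos 35 'a': at 14 (via fail)
pos 36 'd': at 8 (via fail)
pos 37 'c': at 1 (via fail)
pos 38 'c': at 2
pos 39 'c': at 2 (via fail)
pos 40 'a': at 22 (via fail)  emit P7@[39:40]
pos 41 'a': at 14 (via fail)
pos 42 'c': at 15
pos 43 'd': at 13 (via fail)  emit P3@[42:43]
pos 44 'b': at 17 (via fail)  emit P5@[44:44]
pos 45 'd': at 8 (via fail)
pos 46 'b': at 17  emit P5@[46:46]
pos 47 'b': at 18  emit P5@[47:47]
pos 48 'b': at 19  emit P5@[48:48]
pos 49 'c': at 20  emit P1@[48:49]
pos 50 'c': at 21  emit P6@[45:50]
pos 51 'b': at 6 (via fail)  emit P5@[51:51]
pos 52 'd': at 8 (via fail)
pos 53 'b': at 17  emit P5@[53:53]
pos 54 'a': at 14 (via fail)
pos 55 'b': at 6 (via fail)  emit P5@[55:55]
pos 56 'b': at 6 (via fail)  emit P5@[56:56]
pos 57 'd': at 8 (via fail)
pos 58 'a': at 9
pos 59 'd': at 8 (via fail)
pos 60 'a': at 9
pos 61 'c': at 10
pos 62 'd': at 13 (via fail)  emit P3@[61:62]
pos 63 'd': at 8 (via fail)
pos 64 'b': at 17  emit P5@[64:64]
pos 65 'b': at 18  emit P5@[65:65]
pos 66 'b': at 19  emit P5@[66:66]
pos 67 'c': at 20  emit P1@[66:67]
pos 68 'c': at 21  emit P6@[63:68]
pos 69 'a': at 22 (via fail)  emit P7@[68:69]
pos 70 'c': at 15 (via fail)
pos 71 'a': at 16  emit P4@[69:71],P7@[70:71]
pos 72 'd': at 8 (via fail)
pos 73 'b': at 17  emit P5@[73:73]
pos 74 'b': at 18  emit P5@[74:74]

Matches: [[2,4],[2,7],[5,5],[13,4],[13,7],[14,2],[17,5],[18,5],[19,5],[20,1],[22,3],[25,5],[26,5],[27,5],[28,1],[29,6],[31,5],[32,1],[34,7],[40,7],[43,3],[44,5],[46,5],[47,5],[48,5],[49,1],[50,6],[51,5],[53,5],[55,5],[56,5],[62,3],[64,5],[65,5],[66,5],[67,1],[68,6],[69,7],[71,4],[71,7],[73,5],[74,5]]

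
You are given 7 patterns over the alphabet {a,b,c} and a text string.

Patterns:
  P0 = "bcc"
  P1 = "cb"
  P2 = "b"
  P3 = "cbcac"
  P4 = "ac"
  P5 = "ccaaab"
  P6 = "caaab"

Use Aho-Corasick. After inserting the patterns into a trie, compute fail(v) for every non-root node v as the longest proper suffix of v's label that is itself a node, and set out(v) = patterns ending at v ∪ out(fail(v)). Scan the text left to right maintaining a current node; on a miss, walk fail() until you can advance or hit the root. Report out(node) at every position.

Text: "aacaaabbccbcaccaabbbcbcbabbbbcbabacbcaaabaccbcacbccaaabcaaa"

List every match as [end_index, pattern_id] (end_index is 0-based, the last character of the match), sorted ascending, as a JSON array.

Construct AC machine:
Trie (insert patterns):
  0='ε' goto a→9 b→1 c→4
  1='b' goto c→2  ←P2
  2='bc' goto c→3
  3='bcc' goto ·  ←P0
  4='c' goto a→16 b→5 c→11
  5='cb' goto c→6  ←P1
  6='cbc' goto a→7
  7='cbca' goto c→8
  8='cbcac' goto ·  ←P3
  9='a' goto c→10
  10='ac' goto ·  ←P4
  11='cc' goto a→12
  12='cca' goto a→13
  13='ccaa' goto a→14
  14='ccaaa' goto b→15
  15='ccaaab' goto ·  ←P5
  16='ca' goto a→17
  17='caa' goto a→18
  18='caaa' goto b→19
  19='caaab' goto ·  ←P6

Failure links (BFS by depth):
  n1('b'): parent n0 fail=0; on 'b' 0 → fail=0;  out {2}∪∅={2}
  n4('c'): parent n0 fail=0; on 'c' 0 → fail=0;  out ∅∪∅=∅
  n9('a'): parent n0 fail=0; on 'a' 0 → fail=0;  out ∅∪∅=∅
  n2('bc'): parent n1 fail=0; on 'c' 0 → fail=4;  out ∅∪∅=∅
  n5('cb'): parent n4 fail=0; on 'b' 0 → fail=1;  out {1}∪{2}={1,2}
  n10('ac'): parent n9 fail=0; on 'c' 0 → fail=4;  out {4}∪∅={4}
  n11('cc'): parent n4 fail=0; on 'c' 0 → fail=4;  out ∅∪∅=∅
  n16('ca'): parent n4 fail=0; on 'a' 0 → fail=9;  out ∅∪∅=∅
  n3('bcc'): parent n2 fail=4; on 'c' 4 → fail=11;  out {0}∪∅={0}
  n6('cbc'): parent n5 fail=1; on 'c' 1 → fail=2;  out ∅∪∅=∅
  n12('cca'): parent n11 fail=4; on 'a' 4 → fail=16;  out ∅∪∅=∅
  n17('caa'): parent n16 fail=9; on 'a' 9→0 → fail=9;  out ∅∪∅=∅
  n7('cbca'): parent n6 fail=2; on 'a' 2→4 → fail=16;  out ∅∪∅=∅
  n13('ccaa'): parent n12 fail=16; on 'a' 16 → fail=17;  out ∅∪∅=∅
  n18('caaa'): parent n17 fail=9; on 'a' 9→0 → fail=9;  out ∅∪∅=∅
  n8('cbcac'): parent n7 fail=16; on 'c' 16→9 → fail=10;  out {3}∪{4}={3,4}
  n14('ccaaa'): parent n13 fail=17; on 'a' 17 → fail=18;  out ∅∪∅=∅
  n19('caaab'): parent n18 fail=9; on 'b' 9→0 → fail=1;  out {6}∪{2}={2,6}
  n15('ccaaab'): parent n14 fail=18; on 'b' 18 → fail=19;  out {5}∪{2,6}={2,5,6}

Scan:
i=0 'a': node 0→9
i=1 'a': node 9→9 (via fail)
i=2 'c': node 9→10  emit P4@[1:2]
i=3 'a': node 10→16 (via fail)
i=4 'a': node 16→17
i=5 'a': node 17→18
i=6 'b': node 18→19  emit P2@[6:6],P6@[2:6]
i=7 'b': node 19→1 (via fail)  emit P2@[7:7]
i=8 'c': node 1→2
i=9 'c': node 2→3  emit P0@[7:9]
i=10 'b': node 3→5 (via fail)  emit P1@[9:10],P2@[10:10]
i=11 'c': node 5→6
i=12 'a': node 6→7
i=13 'c': node 7→8  emit P3@[9:13],P4@[12:13]
i=14 'c': node 8→11 (via fail)
i=15 'a': node 11→12
i=16 'a': node 12→13
i=17 'b': node 13→1 (via fail)  emit P2@[17:17]
i=18 'b': node 1→1 (via fail)  emit P2@[18:18]
i=19 'b': node 1→1 (via fail)  emit P2@[19:19]
i=20 'c': node 1→2
i=21 'b': node 2→5 (via fail)  emit P1@[20:21],P2@[21:21]
i=22 'c': node 5→6
i=23 'b': node 6→5 (via fail)  emit P1@[22:23],P2@[23:23]
i=24 'a': node 5→9 (via fail)
i=25 'b': node 9→1 (via fail)  emit P2@[25:25]
i=26 'b': node 1→1 (via fail)  emit P2@[26:26]
i=27 'b': node 1→1 (via fail)  emit P2@[27:27]
i=28 'b': node 1→1 (via fail)  emit P2@[28:28]
i=29 'c': node 1→2
i=30 'b': node 2→5 (via fail)  emit P1@[29:30],P2@[30:30]
i=31 'a': node 5→9 (via fail)
i=32 'b': node 9→1 (via fail)  emit P2@[32:32]
i=33 'a': node 1→9 (via fail)
i=34 'c': node 9→10  emit P4@[33:34]
i=35 'b': node 10→5 (via fail)  emit P1@[34:35],P2@[35:35]
i=36 'c': node 5→6
i=37 'a': node 6→7
i=38 'a': node 7→17 (via fail)
i=39 'a': node 17→18
i=40 'b': node 18→19  emit P2@[40:40],P6@[36:40]
i=41 'a': node 19→9 (via fail)
i=42 'c': node 9→10  emit P4@[41:42]
i=43 'c': node 10→11 (via fail)
i=44 'b': node 11→5 (via fail)  emit P1@[43:44],P2@[44:44]
i=45 'c': node 5→6
i=46 'a': node 6→7
i=47 'c': node 7→8  emit P3@[43:47],P4@[46:47]
i=48 'b': node 8→5 (via fail)  emit P1@[47:48],P2@[48:48]
i=49 'c': node 5→6
i=50 'c': node 6→3 (via fail)  emit P0@[48:50]
i=51 'a': node 3→12 (via fail)
i=52 'a': node 12→13
i=53 'a': node 13→14
i=54 'b': node 14→15  emit P2@[54:54],P5@[49:54],P6@[50:54]
i=55 'c': node 15→2 (via fail)
i=56 'a': node 2→16 (via fail)
i=57 'a': node 16→17
i=58 'a': node 17→18

All matches (sorted): [[2,4],[6,2],[6,6],[7,2],[9,0],[10,1],[10,2],[13,3],[13,4],[17,2],[18,2],[19,2],[21,1],[21,2],[23,1],[23,2],[25,2],[26,2],[27,2],[28,2],[30,1],[30,2],[32,2],[34,4],[35,1],[35,2],[40,2],[40,6],[42,4],[44,1],[44,2],[47,3],[47,4],[48,1],[48,2],[50,0],[54,2],[54,5],[54,6]]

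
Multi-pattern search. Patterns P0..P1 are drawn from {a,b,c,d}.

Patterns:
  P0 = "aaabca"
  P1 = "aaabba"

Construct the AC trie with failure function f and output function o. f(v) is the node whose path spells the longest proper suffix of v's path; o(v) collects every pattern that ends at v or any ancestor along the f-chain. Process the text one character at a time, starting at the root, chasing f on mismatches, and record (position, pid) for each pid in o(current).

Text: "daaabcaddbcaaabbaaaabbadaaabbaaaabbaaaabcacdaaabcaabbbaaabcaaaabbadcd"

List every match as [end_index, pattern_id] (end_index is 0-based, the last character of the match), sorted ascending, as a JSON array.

Construct AC machine:
Trie (insert patterns):
  n0 'ε': a→1
  n1 'a': a→2
  n2 'aa': a→3
  n3 'aaa': b→4
  n4 'aaab': b→7 c→5
  n5 'aaabc': a→6
  n6 'aaabca': ·  [P0 ends]
  n7 'aaabb': a→8
  n8 'aaabba': ·  [P1 ends]

Failure links (BFS by depth):
  fail(1) 'a': from fail(0)=0 chase 'a': 0 ⇒ 0;  out=∅∪out(0)=∅
  fail(2) 'aa': from fail(1)=0 chase 'a': 0 ⇒ 1;  out=∅∪out(1)=∅
  fail(3) 'aaa': from fail(2)=1 chase 'a': 1 ⇒ 2;  out=∅∪out(2)=∅
  fail(4) 'aaab': from fail(3)=2 chase 'b': 2→1→0 ⇒ 0;  out=∅∪out(0)=∅
  fail(5) 'aaabc': from fail(4)=0 chase 'c': 0 ⇒ 0;  out=∅∪out(0)=∅
  fail(7) 'aaabb': from fail(4)=0 chase 'b': 0 ⇒ 0;  out=∅∪out(0)=∅
  fail(6) 'aaabca': from fail(5)=0 chase 'a': 0 ⇒ 1;  out={0}∪out(1)={0}
  fail(8) 'aaabba': from fail(7)=0 chase 'a': 0 ⇒ 1;  out={1}∪out(1)={1}

Run:
i=0 'd': node 0→0
i=1 'a': node 0→1
i=2 'a': node 1→2
i=3 'a': node 2→3
i=4 'b': node 3→4
i=5 'c': node 4→5
i=6 'a': node 5→6  emit P0@[1:6]
i=7 'd': node 6→0 (via fail)
i=8 'd': node 0→0
i=9 'b': node 0→0
i=10 'c': node 0→0
i=11 'a': node 0→1
i=12 'a': node 1→2
i=13 'a': node 2→3
i=14 'b': node 3→4
i=15 'b': node 4→7
i=16 'a': node 7→8  emit P1@[11:16]
i=17 'a': node 8→2 (via fail)
i=18 'a': node 2→3
i=19 'a': node 3→3 (via fail)
i=20 'b': node 3→4
i=21 'b': node 4→7
i=22 'a': node 7→8  emit P1@[17:22]
i=23 'd': node 8→0 (via fail)
i=24 'a': node 0→1
i=25 'a': node 1→2
i=26 'a': node 2→3
i=27 'b': node 3→4
i=28 'b': node 4→7
i=29 'a': node 7→8  emit P1@[24:29]
i=30 'a': node 8→2 (via fail)
i=31 'a': node 2→3
i=32 'a': node 3→3 (via fail)
i=33 'b': node 3→4
i=34 'b': node 4→7
i=35 'a': node 7→8  emit P1@[30:35]
i=36 'a': node 8→2 (via fail)
i=37 'a': node 2→3
i=38 'a': node 3→3 (via fail)
i=39 'b': node 3→4
i=40 'c': node 4→5
i=41 'a': node 5→6  emit P0@[36:41]
i=42 'c': node 6→0 (via fail)
i=43 'd': node 0→0
i=44 'a': node 0→1
i=45 'a': node 1→2
i=46 'a': node 2→3
i=47 'b': node 3→4
i=48 'c': node 4→5
i=49 'a': node 5→6  emit P0@[44:49]
i=50 'a': node 6→2 (via fail)
i=51 'b': node 2→0 (via fail)
i=52 'b': node 0→0
i=53 'b': node 0→0
i=54 'a': node 0→1
i=55 'a': node 1→2
i=56 'a': node 2→3
i=57 'b': node 3→4
i=58 'c': node 4→5
i=59 'a': node 5→6  emit P0@[54:59]
i=60 'a': node 6→2 (via fail)
i=61 'a': node 2→3
i=62 'a': node 3→3 (via fail)
i=63 'b': node 3→4
i=64 'b': node 4→7
i=65 'a': node 7→8  emit P1@[60:65]
i=66 'd': node 8→0 (via fail)
i=67 'c': node 0→0
i=68 'd': node 0→0

All matches (sorted): [[6,0],[16,1],[22,1],[29,1],[35,1],[41,0],[49,0],[59,0],[65,1]]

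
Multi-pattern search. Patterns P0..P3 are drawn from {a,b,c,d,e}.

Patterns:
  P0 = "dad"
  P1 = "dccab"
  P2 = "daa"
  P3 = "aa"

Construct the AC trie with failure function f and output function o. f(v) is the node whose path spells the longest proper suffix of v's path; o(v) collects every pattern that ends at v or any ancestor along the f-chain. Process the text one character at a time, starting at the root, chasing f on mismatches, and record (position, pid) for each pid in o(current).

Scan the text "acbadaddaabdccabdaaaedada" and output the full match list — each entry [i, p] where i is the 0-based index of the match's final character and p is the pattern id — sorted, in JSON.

Build automaton:
Trie (insert patterns):
  0='ε' goto a→9 d→1
  1='d' goto a→2 c→4
  2='da' goto a→8 d→3
  3='dad' goto ·  [P0 ends]
  4='dc' goto c→5
  5='dcc' goto a→6
  6='dcca' goto b→7
  7='dccab' goto ·  [P1 ends]
  8='daa' goto ·  [P2 ends]
  9='a' goto a→10
  10='aa' goto ·  [P3 ends]

Failure links (BFS by depth):
  fail(1) 'd': from fail(0)=0 chase 'd': 0 ⇒ 0;  out=∅∪out(0)=∅
  fail(9) 'a': from fail(0)=0 chase 'a': 0 ⇒ 0;  out=∅∪out(0)=∅
  fail(2) 'da': from fail(1)=0 chase 'a': 0 ⇒ 9;  out=∅∪out(9)=∅
  fail(4) 'dc': from fail(1)=0 chase 'c': 0 ⇒ 0;  out=∅∪out(0)=∅
  fail(10) 'aa': from fail(9)=0 chase 'a': 0 ⇒ 9;  out={3}∪out(9)={3}
  fail(3) 'dad': from fail(2)=9 chase 'd': 9→0 ⇒ 1;  out={0}∪out(1)={0}
  fail(5) 'dcc': from fail(4)=0 chase 'c': 0 ⇒ 0;  out=∅∪out(0)=∅
  fail(8) 'daa': from fail(2)=9 chase 'a': 9 ⇒ 10;  out={2}∪out(10)={2,3}
  fail(6) 'dcca': from fail(5)=0 chase 'a': 0 ⇒ 9;  out=∅∪out(9)=∅
  fail(7) 'dccab': from fail(6)=9 chase 'b': 9→0 ⇒ 0;  out={1}∪out(0)={1}

Run:
[0] read 'a'  n0⇒n9
[1] read 'c'  n9⇒n0 ·f
[2] read 'b'  n0⇒n0
[3] read 'a'  n0⇒n9
[4] read 'd'  n9⇒n1 ·f
[5] read 'a'  n1⇒n2
[6] read 'd'  n2⇒n3  emit P0@[4:6]
[7] read 'd'  n3⇒n1 ·f
[8] read 'a'  n1⇒n2
[9] read 'a'  n2⇒n8  emit P2@[7:9],P3@[8:9]
[10] read 'b'  n8⇒n0 ·f
[11] read 'd'  n0⇒n1
[12] read 'c'  n1⇒n4
[13] read 'c'  n4⇒n5
[14] read 'a'  n5⇒n6
[15] read 'b'  n6⇒n7  emit P1@[11:15]
[16] read 'd'  n7⇒n1 ·f
[17] read 'a'  n1⇒n2
[18] read 'a'  n2⇒n8  emit P2@[16:18],P3@[17:18]
[19] read 'a'  n8⇒n10 ·f  emit P3@[18:19]
[20] read 'e'  n10⇒n0 ·f
[21] read 'd'  n0⇒n1
[22] read 'a'  n1⇒n2
[23] read 'd'  n2⇒n3  emit P0@[21:23]
[24] read 'a'  n3⇒n2 ·f

Matches: [[6,0],[9,2],[9,3],[15,1],[18,2],[18,3],[19,3],[23,0]]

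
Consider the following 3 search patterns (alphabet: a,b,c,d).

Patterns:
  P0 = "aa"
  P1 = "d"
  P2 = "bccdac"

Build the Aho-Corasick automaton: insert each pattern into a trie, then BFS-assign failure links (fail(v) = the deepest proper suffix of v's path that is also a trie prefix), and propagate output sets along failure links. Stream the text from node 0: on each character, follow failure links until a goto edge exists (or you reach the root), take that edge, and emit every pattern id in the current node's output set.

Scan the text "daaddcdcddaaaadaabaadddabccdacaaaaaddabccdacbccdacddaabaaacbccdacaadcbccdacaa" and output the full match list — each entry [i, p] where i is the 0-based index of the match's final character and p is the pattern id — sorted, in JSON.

Build automaton:
Trie (insert patterns):
  0='ε' goto a→1 b→4 d→3
  1='a' goto a→2
  2='aa' goto ·  [P0 ends]
  3='d' goto ·  [P1 ends]
  4='b' goto c→5
  5='bc' goto c→6
  6='bcc' goto d→7
  7='bccd' goto a→8
  8='bccda' goto c→9
  9='bccdac' goto ·  [P2 ends]

Failure links (BFS by depth):
  fail(1) 'a': from fail(0)=0 chase 'a': 0 ⇒ 0;  out=∅∪out(0)=∅
  fail(3) 'd': from fail(0)=0 chase 'd': 0 ⇒ 0;  out={1}∪out(0)={1}
  fail(4) 'b': from fail(0)=0 chase 'b': 0 ⇒ 0;  out=∅∪out(0)=∅
  fail(2) 'aa': from fail(1)=0 chase 'a': 0 ⇒ 1;  out={0}∪out(1)={0}
  fail(5) 'bc': from fail(4)=0 chase 'c': 0 ⇒ 0;  out=∅∪out(0)=∅
  fail(6) 'bcc': from fail(5)=0 chase 'c': 0 ⇒ 0;  out=∅∪out(0)=∅
  fail(7) 'bccd': from fail(6)=0 chase 'd': 0 ⇒ 3;  out=∅∪out(3)={1}
  fail(8) 'bccda': from fail(7)=3 chase 'a': 3→0 ⇒ 1;  out=∅∪out(1)=∅
  fail(9) 'bccdac': from fail(8)=1 chase 'c': 1→0 ⇒ 0;  out={2}∪out(0)={2}

Run:
[0] read 'd'  n0⇒n3  → match P1@[0:0]
[1] read 'a'  n3⇒n1 ·f
[2] read 'a'  n1⇒n2  → match P0@[1:2]
[3] read 'd'  n2⇒n3 ·f  → match P1@[3:3]
[4] read 'd'  n3⇒n3 ·f  → match P1@[4:4]
[5] read 'c'  n3⇒n0 ·f
[6] read 'd'  n0⇒n3  → match P1@[6:6]
[7] read 'c'  n3⇒n0 ·f
[8] read 'd'  n0⇒n3  → match P1@[8:8]
[9] read 'd'  n3⇒n3 ·f  → match P1@[9:9]
[10] read 'a'  n3⇒n1 ·f
[11] read 'a'  n1⇒n2  → match P0@[10:11]
[12] read 'a'  n2⇒n2 ·f  → match P0@[11:12]
[13] read 'a'  n2⇒n2 ·f  → match P0@[12:13]
[14] read 'd'  n2⇒n3 ·f  → match P1@[14:14]
[15] read 'a'  n3⇒n1 ·f
[16] read 'a'  n1⇒n2  → match P0@[15:16]
[17] read 'b'  n2⇒n4 ·f
[18] read 'a'  n4⇒n1 ·f
[19] read 'a'  n1⇒n2  → match P0@[18:19]
[20] read 'd'  n2⇒n3 ·f  → match P1@[20:20]
[21] read 'd'  n3⇒n3 ·f  → match P1@[21:21]
[22] read 'd'  n3⇒n3 ·f  → match P1@[22:22]
[23] read 'a'  n3⇒n1 ·f
[24] read 'b'  n1⇒n4 ·f
[25] read 'c'  n4⇒n5
[26] read 'c'  n5⇒n6
[27] read 'd'  n6⇒n7  → match P1@[27:27]
[28] read 'a'  n7⇒n8
[29] read 'c'  n8⇒n9  → match P2@[24:29]
[30] read 'a'  n9⇒n1 ·f
[31] read 'a'  n1⇒n2  → match P0@[30:31]
[32] read 'a'  n2⇒n2 ·f  → match P0@[31:32]
[33] read 'a'  n2⇒n2 ·f  → match P0@[32:33]
[34] read 'a'  n2⇒n2 ·f  → match P0@[33:34]
[35] read 'd'  n2⇒n3 ·f  → match P1@[35:35]
[36] read 'd'  n3⇒n3 ·f  → match P1@[36:36]
[37] read 'a'  n3⇒n1 ·f
[38] read 'b'  n1⇒n4 ·f
[39] read 'c'  n4⇒n5
[40] read 'c'  n5⇒n6
[41] read 'd'  n6⇒n7  → match P1@[41:41]
[42] read 'a'  n7⇒n8
[43] read 'c'  n8⇒n9  → match P2@[38:43]
[44] read 'b'  n9⇒n4 ·f
[45] read 'c'  n4⇒n5
[46] read 'c'  n5⇒n6
[47] read 'd'  n6⇒n7  → match P1@[47:47]
[48] read 'a'  n7⇒n8
[49] read 'c'  n8⇒n9  → match P2@[44:49]
[50] read 'd'  n9⇒n3 ·f  → match P1@[50:50]
[51] read 'd'  n3⇒n3 ·f  → match P1@[51:51]
[52] read 'a'  n3⇒n1 ·f
[53] read 'a'  n1⇒n2  → match P0@[52:53]
[54] read 'b'  n2⇒n4 ·f
[55] read 'a'  n4⇒n1 ·f
[56] read 'a'  n1⇒n2  → match P0@[55:56]
[57] read 'a'  n2⇒n2 ·f  → match P0@[56:57]
[58] read 'c'  n2⇒n0 ·f
[59] read 'b'  n0⇒n4
[60] read 'c'  n4⇒n5
[61] read 'c'  n5⇒n6
[62] read 'd'  n6⇒n7  → match P1@[62:62]
[63] read 'a'  n7⇒n8
[64] read 'c'  n8⇒n9  → match P2@[59:64]
[65] read 'a'  n9⇒n1 ·f
[66] read 'a'  n1⇒n2  → match P0@[65:66]
[67] read 'd'  n2⇒n3 ·f  → match P1@[67:67]
[68] read 'c'  n3⇒n0 ·f
[69] read 'b'  n0⇒n4
[70] read 'c'  n4⇒n5
[71] read 'c'  n5⇒n6
[72] read 'd'  n6⇒n7  → match P1@[72:72]
[73] read 'a'  n7⇒n8
[74] read 'c'  n8⇒n9  → match P2@[69:74]
[75] read 'a'  n9⇒n1 ·f
[76] read 'a'  n1⇒n2  → match P0@[75:76]

Result: [[0,1],[2,0],[3,1],[4,1],[6,1],[8,1],[9,1],[11,0],[12,0],[13,0],[14,1],[16,0],[19,0],[20,1],[21,1],[22,1],[27,1],[29,2],[31,0],[32,0],[33,0],[34,0],[35,1],[36,1],[41,1],[43,2],[47,1],[49,2],[50,1],[51,1],[53,0],[56,0],[57,0],[62,1],[64,2],[66,0],[67,1],[72,1],[74,2],[76,0]]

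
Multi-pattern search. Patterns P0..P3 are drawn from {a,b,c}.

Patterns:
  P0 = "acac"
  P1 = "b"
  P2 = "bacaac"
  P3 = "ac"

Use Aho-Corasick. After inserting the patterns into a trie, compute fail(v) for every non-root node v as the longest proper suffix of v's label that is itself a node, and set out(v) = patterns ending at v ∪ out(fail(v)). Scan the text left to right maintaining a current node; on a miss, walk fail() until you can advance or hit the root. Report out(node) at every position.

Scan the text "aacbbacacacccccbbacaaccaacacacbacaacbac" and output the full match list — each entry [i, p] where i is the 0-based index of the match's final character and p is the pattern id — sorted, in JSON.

Build automaton:
Trie nodes:
  0='ε' goto a→1 b→5
  1='a' goto c→2
  2='ac' goto a→3  [P3 ends]
  3='aca' goto c→4
  4='acac' goto ·  [P0 ends]
  5='b' goto a→6  [P1 ends]
  6='ba' goto c→7
  7='bac' goto a→8
  8='baca' goto a→9
  9='bacaa' goto c→10
  10='bacaac' goto ·  [P2 ends]

Failure links (BFS by depth):
  n1('a'): parent n0 fail=0; on 'a' 0 → fail=0;  out ∅∪∅=∅
  n5('b'): parent n0 fail=0; on 'b' 0 → fail=0;  out {1}∪∅={1}
  n2('ac'): parent n1 fail=0; on 'c' 0 → fail=0;  out {3}∪∅={3}
  n6('ba'): parent n5 fail=0; on 'a' 0 → fail=1;  out ∅∪∅=∅
  n3('aca'): parent n2 fail=0; on 'a' 0 → fail=1;  out ∅∪∅=∅
  n7('bac'): parent n6 fail=1; on 'c' 1 → fail=2;  out ∅∪{3}={3}
  n4('acac'): parent n3 fail=1; on 'c' 1 → fail=2;  out {0}∪{3}={0,3}
  n8('baca'): parent n7 fail=2; on 'a' 2 → fail=3;  out ∅∪∅=∅
  n9('bacaa'): parent n8 fail=3; on 'a' 3→1→0 → fail=1;  out ∅∪∅=∅
  n10('bacaac'): parent n9 fail=1; on 'c' 1 → fail=2;  out {2}∪{3}={2,3}

Scan:
[0] read 'a'  n0⇒n1
[1] read 'a'  n1⇒n1 (via fail)
[2] read 'c'  n1⇒n2  → match P3@[1:2]
[3] read 'b'  n2⇒n5 (via fail)  → match P1@[3:3]
[4] read 'b'  n5⇒n5 (via fail)  → match P1@[4:4]
[5] read 'a'  n5⇒n6
[6] read 'c'  n6⇒n7  → match P3@[5:6]
[7] read 'a'  n7⇒n8
[8] read 'c'  n8⇒n4 (via fail)  → match P0@[5:8],P3@[7:8]
[9] read 'a'  n4⇒n3 (via fail)
[10] read 'c'  n3⇒n4  → match P0@[7:10],P3@[9:10]
[11] read 'c'  n4⇒n0 (via fail)
[12] read 'c'  n0⇒n0
[13] read 'c'  n0⇒n0
[14] read 'c'  n0⇒n0
[15] read 'b'  n0⇒n5  → match P1@[15:15]
[16] read 'b'  n5⇒n5 (via fail)  → match P1@[16:16]
[17] read 'a'  n5⇒n6
[18] read 'c'  n6⇒n7  → match P3@[17:18]
[19] read 'a'  n7⇒n8
[20] read 'a'  n8⇒n9
[21] read 'c'  n9⇒n10  → match P2@[16:21],P3@[20:21]
[22] read 'c'  n10⇒n0 (via fail)
[23] read 'a'  n0⇒n1
[24] read 'a'  n1⇒n1 (via fail)
[25] read 'c'  n1⇒n2  → match P3@[24:25]
[26] read 'a'  n2⇒n3
[27] read 'c'  n3⇒n4  → match P0@[24:27],P3@[26:27]
[28] read 'a'  n4⇒n3 (via fail)
[29] read 'c'  n3⇒n4  → match P0@[26:29],P3@[28:29]
[30] read 'b'  n4⇒n5 (via fail)  → match P1@[30:30]
[31] read 'a'  n5⇒n6
[32] read 'c'  n6⇒n7  → match P3@[31:32]
[33] read 'a'  n7⇒n8
[34] read 'a'  n8⇒n9
[35] read 'c'  n9⇒n10  → match P2@[30:35],P3@[34:35]
[36] read 'b'  n10⇒n5 (via fail)  → match P1@[36:36]
[37] read 'a'  n5⇒n6
[38] read 'c'  n6⇒n7  → match P3@[37:38]

Matches: [[2,3],[3,1],[4,1],[6,3],[8,0],[8,3],[10,0],[10,3],[15,1],[16,1],[18,3],[21,2],[21,3],[25,3],[27,0],[27,3],[29,0],[29,3],[30,1],[32,3],[35,2],[35,3],[36,1],[38,3]]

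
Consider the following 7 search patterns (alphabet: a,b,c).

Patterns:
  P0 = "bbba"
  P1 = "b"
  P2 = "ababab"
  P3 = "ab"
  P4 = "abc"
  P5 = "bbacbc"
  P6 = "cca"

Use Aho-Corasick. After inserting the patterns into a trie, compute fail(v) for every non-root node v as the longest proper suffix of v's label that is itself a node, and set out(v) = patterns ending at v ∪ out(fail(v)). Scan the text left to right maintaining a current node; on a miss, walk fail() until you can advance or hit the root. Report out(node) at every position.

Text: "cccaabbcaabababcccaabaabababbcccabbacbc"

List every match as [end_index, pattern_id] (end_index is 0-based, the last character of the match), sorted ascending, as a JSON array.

Construct AC machine:
Trie (insert patterns):
  0='ε' goto a→5 b→1 c→16
  1='b' goto b→2  ←P1
  2='bb' goto a→12 b→3
  3='bbb' goto a→4
  4='bbba' goto ·  ←P0
  5='a' goto b→6
  6='ab' goto a→7 c→11  ←P3
  7='aba' goto b→8
  8='abab' goto a→9
  9='ababa' goto b→10
  10='ababab' goto ·  ←P2
  11='abc' goto ·  ←P4
  12='bba' goto c→13
  13='bbac' goto b→14
  14='bbacb' goto c→15
  15='bbacbc' goto ·  ←P5
  16='c' goto c→17
  17='cc' goto a→18
  18='cca' goto ·  ←P6

Failure links (BFS by depth):
  n1('b'): parent n0 fail=0; on 'b' 0 → fail=0;  out {1}∪∅={1}
  n5('a'): parent n0 fail=0; on 'a' 0 → fail=0;  out ∅∪∅=∅
  n16('c'): parent n0 fail=0; on 'c' 0 → fail=0;  out ∅∪∅=∅
  n2('bb'): parent n1 fail=0; on 'b' 0 → fail=1;  out ∅∪{1}={1}
  n6('ab'): parent n5 fail=0; on 'b' 0 → fail=1;  out {3}∪{1}={1,3}
  n17('cc'): parent n16 fail=0; on 'c' 0 → fail=16;  out ∅∪∅=∅
  n3('bbb'): parent n2 fail=1; on 'b' 1 → fail=2;  out ∅∪{1}={1}
  n7('aba'): parent n6 fail=1; on 'a' 1→0 → fail=5;  out ∅∪∅=∅
  n11('abc'): parent n6 fail=1; on 'c' 1→0 → fail=16;  out {4}∪∅={4}
  n12('bba'): parent n2 fail=1; on 'a' 1→0 → fail=5;  out ∅∪∅=∅
  n18('cca'): parent n17 fail=16; on 'a' 16→0 → fail=5;  out {6}∪∅={6}
  n4('bbba'): parent n3 fail=2; on 'a' 2 → fail=12;  out {0}∪∅={0}
  n8('abab'): parent n7 fail=5; on 'b' 5 → fail=6;  out ∅∪{1,3}={1,3}
  n13('bbac'): parent n12 fail=5; on 'c' 5→0 → fail=16;  out ∅∪∅=∅
  n9('ababa'): parent n8 fail=6; on 'a' 6 → fail=7;  out ∅∪∅=∅
  n14('bbacb'): parent n13 fail=16; on 'b' 16→0 → fail=1;  out ∅∪{1}={1}
  n10('ababab'): parent n9 fail=7; on 'b' 7 → fail=8;  out {2}∪{1,3}={1,2,3}
  n15('bbacbc'): parent n14 fail=1; on 'c' 1→0 → fail=16;  out {5}∪∅={5}

Text stream:
[0] read 'c'  n0⇒n16
[1] read 'c'  n16⇒n17
[2] read 'c'  n17⇒n17 (via fail)
[3] read 'a'  n17⇒n18  ** P6@[1:3]
[4] read 'a'  n18⇒n5 (via fail)
[5] read 'b'  n5⇒n6  ** P1@[5:5],P3@[4:5]
[6] read 'b'  n6⇒n2 (via fail)  ** P1@[6:6]
[7] read 'c'  n2⇒n16 (via fail)
[8] read 'a'  n16⇒n5 (via fail)
[9] read 'a'  n5⇒n5 (via fail)
[10] read 'b'  n5⇒n6  ** P1@[10:10],P3@[9:10]
[11] read 'a'  n6⇒n7
[12] read 'b'  n7⇒n8  ** P1@[12:12],P3@[11:12]
[13] read 'a'  n8⇒n9
[14] read 'b'  n9⇒n10  ** P1@[14:14],P2@[9:14],P3@[13:14]
[15] read 'c'  n10⇒n11 (via fail)  ** P4@[13:15]
[16] read 'c'  n11⇒n17 (via fail)
[17] read 'c'  n17⇒n17 (via fail)
[18] read 'a'  n17⇒n18  ** P6@[16:18]
[19] read 'a'  n18⇒n5 (via fail)
[20] read 'b'  n5⇒n6  ** P1@[20:20],P3@[19:20]
[21] read 'a'  n6⇒n7
[22] read 'a'  n7⇒n5 (via fail)
[23] read 'b'  n5⇒n6  ** P1@[23:23],P3@[22:23]
[24] read 'a'  n6⇒n7
[25] read 'b'  n7⇒n8  ** P1@[25:25],P3@[24:25]
[26] read 'a'  n8⇒n9
[27] read 'b'  n9⇒n10  ** P1@[27:27],P2@[22:27],P3@[26:27]
[28] read 'b'  n10⇒n2 (via fail)  ** P1@[28:28]
[29] read 'c'  n2⇒n16 (via fail)
[30] read 'c'  n16⇒n17
[31] read 'c'  n17⇒n17 (via fail)
[32] read 'a'  n17⇒n18  ** P6@[30:32]
[33] read 'b'  n18⇒n6 (via fail)  ** P1@[33:33],P3@[32:33]
[34] read 'b'  n6⇒n2 (via fail)  ** P1@[34:34]
[35] read 'a'  n2⇒n12
[36] read 'c'  n12⇒n13
[37] read 'b'  n13⇒n14  ** P1@[37:37]
[38] read 'c'  n14⇒n15  ** P5@[33:38]

All matches (sorted): [[3,6],[5,1],[5,3],[6,1],[10,1],[10,3],[12,1],[12,3],[14,1],[14,2],[14,3],[15,4],[18,6],[20,1],[20,3],[23,1],[23,3],[25,1],[25,3],[27,1],[27,2],[27,3],[28,1],[32,6],[33,1],[33,3],[34,1],[37,1],[38,5]]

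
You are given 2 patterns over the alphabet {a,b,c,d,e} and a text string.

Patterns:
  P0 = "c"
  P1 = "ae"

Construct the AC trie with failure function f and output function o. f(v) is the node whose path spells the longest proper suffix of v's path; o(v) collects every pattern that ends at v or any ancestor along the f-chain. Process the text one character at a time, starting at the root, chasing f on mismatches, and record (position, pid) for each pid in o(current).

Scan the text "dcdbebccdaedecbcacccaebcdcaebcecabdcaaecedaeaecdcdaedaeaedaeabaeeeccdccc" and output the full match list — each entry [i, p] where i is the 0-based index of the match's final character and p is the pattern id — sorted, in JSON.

Build:
Trie (insert patterns):
  n0 'ε': a→2 c→1
  n1 'c': ·  ←P0
  n2 'a': e→3
  n3 'ae': ·  ←P1

Failure links (BFS by depth):
  fail(1) 'c': from fail(0)=0 chase 'c': 0 ⇒ 0;  out={0}∪out(0)={0}
  fail(2) 'a': from fail(0)=0 chase 'a': 0 ⇒ 0;  out=∅∪out(0)=∅
  fail(3) 'ae': from fail(2)=0 chase 'e': 0 ⇒ 0;  out={1}∪out(0)={1}

Scan:
i=0 'd': node 0→0
i=1 'c': node 0→1  emit P0@[1:1]
i=2 'd': node 1→0 (fail-walked)
i=3 'b': node 0→0
i=4 'e': node 0→0
i=5 'b': node 0→0
i=6 'c': node 0→1  emit P0@[6:6]
i=7 'c': node 1→1 (fail-walked)  emit P0@[7:7]
i=8 'd': node 1→0 (fail-walked)
i=9 'a': node 0→2
i=10 'e': node 2→3  emit P1@[9:10]
i=11 'd': node 3→0 (fail-walked)
i=12 'e': node 0→0
i=13 'c': node 0→1  emit P0@[13:13]
i=14 'b': node 1→0 (fail-walked)
i=15 'c': node 0→1  emit P0@[15:15]
i=16 'a': node 1→2 (fail-walked)
i=17 'c': node 2→1 (fail-walked)  emit P0@[17:17]
i=18 'c': node 1→1 (fail-walked)  emit P0@[18:18]
i=19 'c': node 1→1 (fail-walked)  emit P0@[19:19]
i=20 'a': node 1→2 (fail-walked)
i=21 'e': node 2→3  emit P1@[20:21]
i=22 'b': node 3→0 (fail-walked)
i=23 'c': node 0→1  emit P0@[23:23]
i=24 'd': node 1→0 (fail-walked)
i=25 'c': node 0→1  emit P0@[25:25]
i=26 'a': node 1→2 (fail-walked)
i=27 'e': node 2→3  emit P1@[26:27]
i=28 'b': node 3→0 (fail-walked)
i=29 'c': node 0→1  emit P0@[29:29]
i=30 'e': node 1→0 (fail-walked)
i=31 'c': node 0→1  emit P0@[31:31]
i=32 'a': node 1→2 (fail-walked)
i=33 'b': node 2→0 (fail-walked)
i=34 'd': node 0→0
i=35 'c': node 0→1  emit P0@[35:35]
i=36 'a': node 1→2 (fail-walked)
i=37 'a': node 2→2 (fail-walked)
i=38 'e': node 2→3  emit P1@[37:38]
i=39 'c': node 3→1 (fail-walked)  emit P0@[39:39]
i=40 'e': node 1→0 (fail-walked)
i=41 'd': node 0→0
i=42 'a': node 0→2
i=43 'e': node 2→3  emit P1@[42:43]
i=44 'a': node 3→2 (fail-walked)
i=45 'e': node 2→3  emit P1@[44:45]
i=46 'c': node 3→1 (fail-walked)  emit P0@[46:46]
i=47 'd': node 1→0 (fail-walked)
i=48 'c': node 0→1  emit P0@[48:48]
i=49 'd': node 1→0 (fail-walked)
i=50 'a': node 0→2
i=51 'e': node 2→3  emit P1@[50:51]
i=52 'd': node 3→0 (fail-walked)
i=53 'a': node 0→2
i=54 'e': node 2→3  emit P1@[53:54]
i=55 'a': node 3→2 (fail-walked)
i=56 'e': node 2→3  emit P1@[55:56]
i=57 'd': node 3→0 (fail-walked)
i=58 'a': node 0→2
i=59 'e': node 2→3  emit P1@[58:59]
i=60 'a': node 3→2 (fail-walked)
i=61 'b': node 2→0 (fail-walked)
i=62 'a': node 0→2
i=63 'e': node 2→3  emit P1@[62:63]
i=64 'e': node 3→0 (fail-walked)
i=65 'e': node 0→0
i=66 'c': node 0→1  emit P0@[66:66]
i=67 'c': node 1→1 (fail-walked)  emit P0@[67:67]
i=68 'd': node 1→0 (fail-walked)
i=69 'c': node 0→1  emit P0@[69:69]
i=70 'c': node 1→1 (fail-walked)  emit P0@[70:70]
i=71 'c': node 1→1 (fail-walked)  emit P0@[71:71]

Matches: [[1,0],[6,0],[7,0],[10,1],[13,0],[15,0],[17,0],[18,0],[19,0],[21,1],[23,0],[25,0],[27,1],[29,0],[31,0],[35,0],[38,1],[39,0],[43,1],[45,1],[46,0],[48,0],[51,1],[54,1],[56,1],[59,1],[63,1],[66,0],[67,0],[69,0],[70,0],[71,0]]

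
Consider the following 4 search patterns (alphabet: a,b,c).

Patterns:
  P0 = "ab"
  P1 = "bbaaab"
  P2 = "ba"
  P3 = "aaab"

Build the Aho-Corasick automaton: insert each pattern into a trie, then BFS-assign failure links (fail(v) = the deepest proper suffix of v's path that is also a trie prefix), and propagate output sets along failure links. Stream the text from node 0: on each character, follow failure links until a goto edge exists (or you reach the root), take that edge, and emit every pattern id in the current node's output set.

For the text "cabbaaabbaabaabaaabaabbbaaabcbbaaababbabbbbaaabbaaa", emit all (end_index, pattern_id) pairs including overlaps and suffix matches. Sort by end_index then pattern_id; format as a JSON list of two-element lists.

Construct AC machine:
Trie nodes:
  0='ε' goto a→1 b→3
  1='a' goto a→10 b→2
  2='ab' goto ·  [P0 ends]
  3='b' goto a→9 b→4
  4='bb' goto a→5
  5='bba' goto a→6
  6='bbaa' goto a→7
  7='bbaaa' goto b→8
  8='bbaaab' goto ·  [P1 ends]
  9='ba' goto ·  [P2 ends]
  10='aa' goto a→11
  11='aaa' goto b→12
  12='aaab' goto ·  [P3 ends]

Failure links (BFS by depth):
  fail(1) 'a': from fail(0)=0 chase 'a': 0 ⇒ 0;  out=∅∪out(0)=∅
  fail(3) 'b': from fail(0)=0 chase 'b': 0 ⇒ 0;  out=∅∪out(0)=∅
  fail(2) 'ab': from fail(1)=0 chase 'b': 0 ⇒ 3;  out={0}∪out(3)={0}
  fail(4) 'bb': from fail(3)=0 chase 'b': 0 ⇒ 3;  out=∅∪out(3)=∅
  fail(9) 'ba': from fail(3)=0 chase 'a': 0 ⇒ 1;  out={2}∪out(1)={2}
  fail(10) 'aa': from fail(1)=0 chase 'a': 0 ⇒ 1;  out=∅∪out(1)=∅
  fail(5) 'bba': from fail(4)=3 chase 'a': 3 ⇒ 9;  out=∅∪out(9)={2}
  fail(11) 'aaa': from fail(10)=1 chase 'a': 1 ⇒ 10;  out=∅∪out(10)=∅
  fail(6) 'bbaa': from fail(5)=9 chase 'a': 9→1 ⇒ 10;  out=∅∪out(10)=∅
  fail(12) 'aaab': from fail(11)=10 chase 'b': 10→1 ⇒ 2;  out={3}∪out(2)={0,3}
  fail(7) 'bbaaa': from fail(6)=10 chase 'a': 10 ⇒ 11;  out=∅∪out(11)=∅
  fail(8) 'bbaaab': from fail(7)=11 chase 'b': 11 ⇒ 12;  out={1}∪out(12)={0,1,3}

Text stream:
pos 0 'c': at 0
pos 1 'a': at 1
pos 2 'b': at 2  → match P0@[1:2]
pos 3 'b': at 4 (via fail)
pos 4 'a': at 5  → match P2@[3:4]
pos 5 'a': at 6
pos 6 'a': at 7
pos 7 'b': at 8  → match P0@[6:7],P1@[2:7],P3@[4:7]
pos 8 'b': at 4 (via fail)
pos 9 'a': at 5  → match P2@[8:9]
pos 10 'a': at 6
pos 11 'b': at 2 (via fail)  → match P0@[10:11]
pos 12 'a': at 9 (via fail)  → match P2@[11:12]
pos 13 'a': at 10 (via fail)
pos 14 'b': at 2 (via fail)  → match P0@[13:14]
pos 15 'a': at 9 (via fail)  → match P2@[14:15]
pos 16 'a': at 10 (via fail)
pos 17 'a': at 11
pos 18 'b': at 12  → match P0@[17:18],P3@[15:18]
pos 19 'a': at 9 (via fail)  → match P2@[18:19]
pos 20 'a': at 10 (via fail)
pos 21 'b': at 2 (via fail)  → match P0@[20:21]
pos 22 'b': at 4 (via fail)
pos 23 'b': at 4 (via fail)
pos 24 'a': at 5  → match P2@[23:24]
pos 25 'a': at 6
pos 26 'a': at 7
pos 27 'b': at 8  → match P0@[26:27],P1@[22:27],P3@[24:27]
pos 28 'c': at 0 (via fail)
pos 29 'b': at 3
pos 30 'b': at 4
pos 31 'a': at 5  → match P2@[30:31]
pos 32 'a': at 6
pos 33 'a': at 7
pos 34 'b': at 8  → match P0@[33:34],P1@[29:34],P3@[31:34]
pos 35 'a': at 9 (via fail)  → match P2@[34:35]
pos 36 'b': at 2 (via fail)  → match P0@[35:36]
pos 37 'b': at 4 (via fail)
pos 38 'a': at 5  → match P2@[37:38]
pos 39 'b': at 2 (via fail)  → match P0@[38:39]
pos 40 'b': at 4 (via fail)
pos 41 'b': at 4 (via fail)
pos 42 'b': at 4 (via fail)
pos 43 'a': at 5  → match P2@[42:43]
pos 44 'a': at 6
pos 45 'a': at 7
pos 46 'b': at 8  → match P0@[45:46],P1@[41:46],P3@[43:46]
pos 47 'b': at 4 (via fail)
pos 48 'a': at 5  → match P2@[47:48]
pos 49 'a': at 6
pos 50 'a': at 7

Matches: [[2,0],[4,2],[7,0],[7,1],[7,3],[9,2],[11,0],[12,2],[14,0],[15,2],[18,0],[18,3],[19,2],[21,0],[24,2],[27,0],[27,1],[27,3],[31,2],[34,0],[34,1],[34,3],[35,2],[36,0],[38,2],[39,0],[43,2],[46,0],[46,1],[46,3],[48,2]]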